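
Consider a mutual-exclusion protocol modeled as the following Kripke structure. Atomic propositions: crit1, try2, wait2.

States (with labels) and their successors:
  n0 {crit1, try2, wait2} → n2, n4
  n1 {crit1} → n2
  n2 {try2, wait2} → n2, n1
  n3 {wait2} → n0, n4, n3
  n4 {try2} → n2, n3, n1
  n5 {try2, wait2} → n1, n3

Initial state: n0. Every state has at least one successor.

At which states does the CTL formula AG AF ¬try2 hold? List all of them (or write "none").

States satisfying AF ¬try2: {n1, n3, n5}.
States satisfying AG AF ¬try2: ∅.

none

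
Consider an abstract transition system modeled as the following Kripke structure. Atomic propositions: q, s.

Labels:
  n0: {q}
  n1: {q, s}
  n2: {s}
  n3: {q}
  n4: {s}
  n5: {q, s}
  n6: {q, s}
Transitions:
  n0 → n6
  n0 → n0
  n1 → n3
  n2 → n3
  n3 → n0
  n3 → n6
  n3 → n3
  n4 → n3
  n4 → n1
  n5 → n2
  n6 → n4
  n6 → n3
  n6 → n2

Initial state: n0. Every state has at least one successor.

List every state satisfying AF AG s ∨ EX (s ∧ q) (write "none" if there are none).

States satisfying AG s: ∅.
States satisfying AF AG s: ∅.
States satisfying s ∧ q: {n1, n5, n6}.
States satisfying EX (s ∧ q): {n0, n3, n4}.
States satisfying AF AG s ∨ EX (s ∧ q): {n0, n3, n4}.

{n0, n3, n4}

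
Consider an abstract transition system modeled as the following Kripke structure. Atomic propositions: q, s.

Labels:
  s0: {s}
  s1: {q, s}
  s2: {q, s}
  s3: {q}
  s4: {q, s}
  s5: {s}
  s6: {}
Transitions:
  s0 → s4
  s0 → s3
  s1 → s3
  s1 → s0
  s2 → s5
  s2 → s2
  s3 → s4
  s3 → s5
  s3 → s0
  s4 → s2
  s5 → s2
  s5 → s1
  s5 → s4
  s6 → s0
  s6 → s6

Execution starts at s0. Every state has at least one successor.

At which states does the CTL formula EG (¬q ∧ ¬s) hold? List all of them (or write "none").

States satisfying ¬q ∧ ¬s: {s6}.
States satisfying EG (¬q ∧ ¬s): {s6}.

{s6}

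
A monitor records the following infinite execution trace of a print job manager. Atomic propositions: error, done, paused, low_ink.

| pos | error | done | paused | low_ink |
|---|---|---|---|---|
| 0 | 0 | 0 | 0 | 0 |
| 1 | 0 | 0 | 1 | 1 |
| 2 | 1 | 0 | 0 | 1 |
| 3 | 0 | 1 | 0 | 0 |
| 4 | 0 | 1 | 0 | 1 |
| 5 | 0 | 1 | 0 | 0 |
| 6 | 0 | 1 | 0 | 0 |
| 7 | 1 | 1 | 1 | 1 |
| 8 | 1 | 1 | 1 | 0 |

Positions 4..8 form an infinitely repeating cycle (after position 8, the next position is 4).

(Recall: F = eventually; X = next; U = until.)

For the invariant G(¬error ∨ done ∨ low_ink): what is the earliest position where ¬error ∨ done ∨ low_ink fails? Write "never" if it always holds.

never

¬error ∨ done ∨ low_ink holds at every position 0..8, and those are all the positions the trace ever visits, so the invariant G(¬error ∨ done ∨ low_ink) is never violated.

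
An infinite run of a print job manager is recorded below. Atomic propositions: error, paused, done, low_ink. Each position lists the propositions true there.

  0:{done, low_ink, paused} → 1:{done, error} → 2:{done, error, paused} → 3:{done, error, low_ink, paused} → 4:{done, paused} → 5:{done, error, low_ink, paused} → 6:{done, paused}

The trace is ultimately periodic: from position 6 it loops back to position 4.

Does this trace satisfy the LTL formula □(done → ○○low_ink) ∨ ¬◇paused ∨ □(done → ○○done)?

Yes

done → ○○low_ink must hold at every position from 0 onward. It fails at position 0, so □(done → ○○low_ink) is false.
Positions where done holds: 0, 1, 2, 3, 4, 5, 6.
Check ○○low_ink at each: 0→fails, 1→ok, 2→fails, 3→ok, 4→fails, 5→fails, 6→ok.
At position 0: □(done → ○○low_ink) is false; ¬◇paused ∨ □(done → ○○done) is true; so □(done → ○○low_ink) ∨ ¬◇paused ∨ □(done → ○○done) is true.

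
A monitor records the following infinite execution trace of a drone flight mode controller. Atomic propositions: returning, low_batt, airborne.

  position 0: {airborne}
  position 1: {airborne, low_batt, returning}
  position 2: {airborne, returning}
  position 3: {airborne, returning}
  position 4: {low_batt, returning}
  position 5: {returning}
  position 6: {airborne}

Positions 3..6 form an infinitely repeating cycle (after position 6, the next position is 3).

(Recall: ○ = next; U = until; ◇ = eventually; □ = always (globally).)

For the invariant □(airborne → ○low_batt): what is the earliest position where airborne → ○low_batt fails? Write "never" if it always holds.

1

Check airborne → ○low_batt at each position in order: 0 ✓.
At position 1 the labels are {airborne, low_batt, returning} and the next position 2 has {airborne, returning}, so airborne → ○low_batt is false there. This is the first violation.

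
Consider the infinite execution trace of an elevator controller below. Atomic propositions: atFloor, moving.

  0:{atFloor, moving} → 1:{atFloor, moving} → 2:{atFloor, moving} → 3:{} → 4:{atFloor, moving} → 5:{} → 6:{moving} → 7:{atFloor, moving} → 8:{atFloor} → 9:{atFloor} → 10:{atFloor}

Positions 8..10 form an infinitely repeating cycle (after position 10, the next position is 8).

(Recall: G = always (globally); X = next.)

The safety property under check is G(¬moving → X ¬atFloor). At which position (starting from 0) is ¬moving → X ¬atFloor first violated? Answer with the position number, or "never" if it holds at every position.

3

Check ¬moving → X ¬atFloor at each position in order: 0 ✓, 1 ✓, 2 ✓.
At position 3 the labels are {} and the next position 4 has {atFloor, moving}, so ¬moving → X ¬atFloor is false there. This is the first violation.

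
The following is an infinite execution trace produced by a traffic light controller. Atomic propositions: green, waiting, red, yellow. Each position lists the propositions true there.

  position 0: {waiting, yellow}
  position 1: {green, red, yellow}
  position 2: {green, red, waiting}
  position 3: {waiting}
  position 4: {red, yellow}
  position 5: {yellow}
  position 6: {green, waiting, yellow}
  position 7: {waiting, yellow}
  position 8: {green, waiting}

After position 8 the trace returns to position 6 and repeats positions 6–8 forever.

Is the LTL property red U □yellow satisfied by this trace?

Walking from position 0: at position 0, □yellow has not yet held and red fails, so red U □yellow is false.

Does not hold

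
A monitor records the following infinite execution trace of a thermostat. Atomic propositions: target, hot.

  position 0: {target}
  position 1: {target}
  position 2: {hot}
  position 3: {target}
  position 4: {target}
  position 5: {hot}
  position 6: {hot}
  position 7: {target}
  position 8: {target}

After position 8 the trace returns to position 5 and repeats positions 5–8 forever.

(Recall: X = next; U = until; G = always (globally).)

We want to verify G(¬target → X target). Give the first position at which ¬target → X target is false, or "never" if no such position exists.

Check ¬target → X target at each position in order: 0 ✓, 1 ✓, 2 ✓, 3 ✓, 4 ✓.
At position 5 the labels are {hot} and the next position 6 has {hot}, so ¬target → X target is false there. This is the first violation.

5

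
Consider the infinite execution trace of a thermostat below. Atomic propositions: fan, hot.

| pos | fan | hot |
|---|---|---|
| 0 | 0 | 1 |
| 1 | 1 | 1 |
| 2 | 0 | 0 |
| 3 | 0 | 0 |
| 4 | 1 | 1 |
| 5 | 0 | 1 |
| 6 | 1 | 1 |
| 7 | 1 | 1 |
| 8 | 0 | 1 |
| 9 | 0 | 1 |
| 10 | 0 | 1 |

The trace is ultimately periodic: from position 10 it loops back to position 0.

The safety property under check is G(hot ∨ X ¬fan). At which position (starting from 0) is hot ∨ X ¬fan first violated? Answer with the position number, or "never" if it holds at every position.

3

Check hot ∨ X ¬fan at each position in order: 0 ✓, 1 ✓, 2 ✓.
At position 3 the labels are {} and the next position 4 has {fan, hot}, so hot ∨ X ¬fan is false there. This is the first violation.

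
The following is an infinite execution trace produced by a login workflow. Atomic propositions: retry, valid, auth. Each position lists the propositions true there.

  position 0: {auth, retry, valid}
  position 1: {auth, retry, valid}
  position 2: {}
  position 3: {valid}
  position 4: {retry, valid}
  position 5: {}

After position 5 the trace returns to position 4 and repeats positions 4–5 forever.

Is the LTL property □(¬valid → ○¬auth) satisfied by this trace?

Holds

¬valid → ○¬auth holds at every position 0..5, and those are all positions ever visited, so □(¬valid → ○¬auth) holds.
Positions where ¬valid holds: 2, 5.
Check ○¬auth at each: 2→ok, 5→ok.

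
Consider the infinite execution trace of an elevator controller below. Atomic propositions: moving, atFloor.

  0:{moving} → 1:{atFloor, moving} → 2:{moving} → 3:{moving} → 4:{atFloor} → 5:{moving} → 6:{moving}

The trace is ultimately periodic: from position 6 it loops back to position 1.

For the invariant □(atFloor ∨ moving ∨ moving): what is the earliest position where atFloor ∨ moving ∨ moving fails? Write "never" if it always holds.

never

atFloor ∨ moving ∨ moving holds at every position 0..6, and those are all the positions the trace ever visits, so the invariant □(atFloor ∨ moving ∨ moving) is never violated.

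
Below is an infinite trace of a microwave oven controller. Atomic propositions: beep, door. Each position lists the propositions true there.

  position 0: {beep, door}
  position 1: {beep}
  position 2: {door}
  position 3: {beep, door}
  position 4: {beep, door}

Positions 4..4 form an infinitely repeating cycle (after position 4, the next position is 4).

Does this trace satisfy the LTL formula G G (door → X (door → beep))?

G (door → X (door → beep)) holds at every position 0..4, and those are all positions ever visited, so G G (door → X (door → beep)) holds.

Holds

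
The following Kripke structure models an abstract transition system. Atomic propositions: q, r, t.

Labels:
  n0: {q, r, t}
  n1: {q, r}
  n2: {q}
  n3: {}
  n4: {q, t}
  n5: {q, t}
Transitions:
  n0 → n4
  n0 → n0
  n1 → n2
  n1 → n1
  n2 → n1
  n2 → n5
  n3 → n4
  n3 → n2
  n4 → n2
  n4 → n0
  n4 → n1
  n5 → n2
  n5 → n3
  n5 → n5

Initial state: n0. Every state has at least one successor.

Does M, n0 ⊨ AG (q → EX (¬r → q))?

States satisfying q → EX (¬r → q): {n0, n1, n2, n3, n4, n5}.
States satisfying AG (q → EX (¬r → q)): {n0, n1, n2, n3, n4, n5}.
Every state reachable from n0 satisfies q → EX (¬r → q).
n0 ∈ Sat(AG (q → EX (¬r → q))).

Satisfied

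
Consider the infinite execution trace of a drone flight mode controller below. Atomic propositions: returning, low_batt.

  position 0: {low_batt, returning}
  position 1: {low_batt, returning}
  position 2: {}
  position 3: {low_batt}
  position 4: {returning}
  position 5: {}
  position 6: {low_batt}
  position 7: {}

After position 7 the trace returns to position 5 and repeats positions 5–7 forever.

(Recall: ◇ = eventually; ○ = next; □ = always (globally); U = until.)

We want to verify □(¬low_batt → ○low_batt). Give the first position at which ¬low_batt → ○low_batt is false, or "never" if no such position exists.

4

Check ¬low_batt → ○low_batt at each position in order: 0 ✓, 1 ✓, 2 ✓, 3 ✓.
At position 4 the labels are {returning} and the next position 5 has {}, so ¬low_batt → ○low_batt is false there. This is the first violation.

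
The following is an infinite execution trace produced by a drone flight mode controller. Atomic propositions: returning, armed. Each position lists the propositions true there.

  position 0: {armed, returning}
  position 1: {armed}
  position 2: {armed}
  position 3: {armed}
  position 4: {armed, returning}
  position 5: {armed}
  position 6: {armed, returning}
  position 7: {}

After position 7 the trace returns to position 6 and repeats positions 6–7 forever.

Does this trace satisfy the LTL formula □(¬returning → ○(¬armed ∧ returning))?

¬returning → ○(¬armed ∧ returning) must hold at every position from 0 onward. It fails at position 1, so □(¬returning → ○(¬armed ∧ returning)) is false.
Positions where ¬returning holds: 1, 2, 3, 5, 7.
Check ○(¬armed ∧ returning) at each: 1→fails, 2→fails, 3→fails, 5→fails, 7→fails.

No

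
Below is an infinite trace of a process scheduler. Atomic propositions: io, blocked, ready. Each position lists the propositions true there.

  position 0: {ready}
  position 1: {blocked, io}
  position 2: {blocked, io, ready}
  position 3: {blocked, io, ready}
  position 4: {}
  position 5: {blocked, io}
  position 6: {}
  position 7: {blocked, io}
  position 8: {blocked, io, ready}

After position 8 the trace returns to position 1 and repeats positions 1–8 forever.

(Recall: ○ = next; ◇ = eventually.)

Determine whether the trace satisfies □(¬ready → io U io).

Violated

¬ready → io U io must hold at every position from 0 onward. It fails at position 4, so □(¬ready → io U io) is false.
Positions where ¬ready holds: 1, 4, 5, 6, 7.
Check io U io at each: 1→ok, 4→fails, 5→ok, 6→fails, 7→ok.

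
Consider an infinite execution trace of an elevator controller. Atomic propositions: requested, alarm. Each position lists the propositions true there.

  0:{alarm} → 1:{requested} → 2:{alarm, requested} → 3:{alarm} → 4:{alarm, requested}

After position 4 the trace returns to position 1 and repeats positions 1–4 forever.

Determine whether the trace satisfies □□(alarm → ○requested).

Does not hold

□(alarm → ○requested) must hold at every position from 0 onward. It fails at position 0, so □□(alarm → ○requested) is false.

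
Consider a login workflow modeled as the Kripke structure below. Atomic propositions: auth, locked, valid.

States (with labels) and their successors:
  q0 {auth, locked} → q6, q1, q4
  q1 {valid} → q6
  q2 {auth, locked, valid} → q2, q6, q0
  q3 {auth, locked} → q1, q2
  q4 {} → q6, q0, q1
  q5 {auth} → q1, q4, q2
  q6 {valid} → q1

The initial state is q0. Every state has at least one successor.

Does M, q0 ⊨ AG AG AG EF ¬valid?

No

States satisfying AG AG EF ¬valid: ∅.
States satisfying AG AG AG EF ¬valid: ∅.
q0 is reachable from q0 and violates AG AG EF ¬valid, so AG fails at q0.
q0 ∉ Sat(AG AG AG EF ¬valid).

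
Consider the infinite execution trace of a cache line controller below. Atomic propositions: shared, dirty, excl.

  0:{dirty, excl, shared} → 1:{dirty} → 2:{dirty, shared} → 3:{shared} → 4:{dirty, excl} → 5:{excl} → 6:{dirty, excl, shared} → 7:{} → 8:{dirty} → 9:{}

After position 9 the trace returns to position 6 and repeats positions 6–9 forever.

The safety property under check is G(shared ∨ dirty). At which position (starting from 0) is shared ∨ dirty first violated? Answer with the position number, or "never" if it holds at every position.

5

Check shared ∨ dirty at each position in order: 0 ✓, 1 ✓, 2 ✓, 3 ✓, 4 ✓.
At position 5 the labels are {excl}, so shared ∨ dirty is false there. This is the first violation.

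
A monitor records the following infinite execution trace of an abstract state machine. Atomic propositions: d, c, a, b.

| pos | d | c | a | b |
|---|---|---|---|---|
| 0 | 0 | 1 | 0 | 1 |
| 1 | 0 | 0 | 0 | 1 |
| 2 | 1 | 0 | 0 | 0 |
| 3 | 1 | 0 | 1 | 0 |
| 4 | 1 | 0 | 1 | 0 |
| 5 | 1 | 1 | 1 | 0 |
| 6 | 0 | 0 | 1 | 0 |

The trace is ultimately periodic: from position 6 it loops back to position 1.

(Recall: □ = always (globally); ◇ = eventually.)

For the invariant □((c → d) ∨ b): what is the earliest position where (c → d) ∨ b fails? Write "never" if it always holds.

never

(c → d) ∨ b holds at every position 0..6, and those are all the positions the trace ever visits, so the invariant □((c → d) ∨ b) is never violated.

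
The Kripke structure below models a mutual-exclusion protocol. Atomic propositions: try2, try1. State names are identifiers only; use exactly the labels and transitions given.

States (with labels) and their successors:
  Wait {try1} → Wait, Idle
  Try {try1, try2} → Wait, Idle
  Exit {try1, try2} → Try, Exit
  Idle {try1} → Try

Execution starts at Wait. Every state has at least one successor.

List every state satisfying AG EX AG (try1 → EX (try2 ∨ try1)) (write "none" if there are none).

States satisfying EX AG (try1 → EX (try2 ∨ try1)): {Wait, Try, Exit, Idle}.
States satisfying AG EX AG (try1 → EX (try2 ∨ try1)): {Wait, Try, Exit, Idle}.

{Wait, Try, Exit, Idle}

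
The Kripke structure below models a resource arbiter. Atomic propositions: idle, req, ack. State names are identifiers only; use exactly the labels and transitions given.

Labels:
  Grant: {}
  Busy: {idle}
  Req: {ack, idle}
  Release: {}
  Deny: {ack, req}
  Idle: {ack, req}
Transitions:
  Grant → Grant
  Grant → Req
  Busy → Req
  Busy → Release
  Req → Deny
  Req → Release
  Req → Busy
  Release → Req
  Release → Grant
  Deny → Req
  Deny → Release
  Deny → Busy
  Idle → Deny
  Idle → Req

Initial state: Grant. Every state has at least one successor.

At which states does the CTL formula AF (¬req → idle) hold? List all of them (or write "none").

States satisfying ¬req → idle: {Busy, Req, Deny, Idle}.
States satisfying AF (¬req → idle): {Busy, Req, Deny, Idle}.

{Busy, Req, Deny, Idle}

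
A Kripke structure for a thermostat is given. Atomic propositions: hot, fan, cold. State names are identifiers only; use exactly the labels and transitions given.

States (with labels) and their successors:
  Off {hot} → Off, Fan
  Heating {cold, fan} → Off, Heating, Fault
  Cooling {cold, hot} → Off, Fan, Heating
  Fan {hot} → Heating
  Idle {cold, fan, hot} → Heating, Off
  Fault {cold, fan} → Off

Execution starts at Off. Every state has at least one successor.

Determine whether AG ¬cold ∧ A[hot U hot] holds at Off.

Violated

States satisfying ¬cold: {Off, Fan}.
States satisfying AG ¬cold: ∅.
States satisfying hot: {Off, Cooling, Fan, Idle}.
States satisfying A[hot U hot]: {Off, Cooling, Fan, Idle}.
States satisfying AG ¬cold ∧ A[hot U hot]: ∅.
Off ∉ Sat(AG ¬cold ∧ A[hot U hot]).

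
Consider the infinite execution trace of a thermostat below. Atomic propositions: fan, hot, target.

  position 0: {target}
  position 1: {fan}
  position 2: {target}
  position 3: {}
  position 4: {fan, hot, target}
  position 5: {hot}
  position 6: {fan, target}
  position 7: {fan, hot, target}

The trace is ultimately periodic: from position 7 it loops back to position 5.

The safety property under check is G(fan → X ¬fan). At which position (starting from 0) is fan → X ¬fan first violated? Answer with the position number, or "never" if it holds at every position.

6

Check fan → X ¬fan at each position in order: 0 ✓, 1 ✓, 2 ✓, 3 ✓, 4 ✓, 5 ✓.
At position 6 the labels are {fan, target} and the next position 7 has {fan, hot, target}, so fan → X ¬fan is false there. This is the first violation.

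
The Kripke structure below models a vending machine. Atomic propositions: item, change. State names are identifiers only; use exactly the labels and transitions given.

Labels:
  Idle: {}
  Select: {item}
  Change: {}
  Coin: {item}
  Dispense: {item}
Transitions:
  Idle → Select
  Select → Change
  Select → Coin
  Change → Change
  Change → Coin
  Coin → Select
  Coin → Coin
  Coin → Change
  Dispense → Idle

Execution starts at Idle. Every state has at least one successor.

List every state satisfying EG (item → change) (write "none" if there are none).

{Change}

States satisfying item → change: {Idle, Change}.
States satisfying EG (item → change): {Change}.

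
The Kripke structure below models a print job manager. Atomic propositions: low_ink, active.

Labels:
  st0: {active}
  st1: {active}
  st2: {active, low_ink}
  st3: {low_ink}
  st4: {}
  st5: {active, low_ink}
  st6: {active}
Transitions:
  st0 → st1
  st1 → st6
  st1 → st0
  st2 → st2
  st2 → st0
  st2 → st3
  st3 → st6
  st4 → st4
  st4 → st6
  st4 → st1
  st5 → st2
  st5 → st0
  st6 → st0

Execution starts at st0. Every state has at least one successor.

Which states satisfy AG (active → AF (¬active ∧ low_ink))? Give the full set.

States satisfying active → AF (¬active ∧ low_ink): {st3, st4}.
States satisfying AG (active → AF (¬active ∧ low_ink)): ∅.

none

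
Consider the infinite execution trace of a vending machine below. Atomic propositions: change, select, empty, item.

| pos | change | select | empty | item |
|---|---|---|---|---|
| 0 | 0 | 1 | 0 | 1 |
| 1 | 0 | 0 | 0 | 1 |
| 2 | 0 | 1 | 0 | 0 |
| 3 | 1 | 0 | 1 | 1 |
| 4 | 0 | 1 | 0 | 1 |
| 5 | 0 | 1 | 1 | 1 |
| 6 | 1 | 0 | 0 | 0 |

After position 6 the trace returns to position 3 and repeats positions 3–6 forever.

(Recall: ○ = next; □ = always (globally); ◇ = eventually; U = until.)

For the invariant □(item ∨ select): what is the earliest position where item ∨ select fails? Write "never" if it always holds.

6

Check item ∨ select at each position in order: 0 ✓, 1 ✓, 2 ✓, 3 ✓, 4 ✓, 5 ✓.
At position 6 the labels are {change}, so item ∨ select is false there. This is the first violation.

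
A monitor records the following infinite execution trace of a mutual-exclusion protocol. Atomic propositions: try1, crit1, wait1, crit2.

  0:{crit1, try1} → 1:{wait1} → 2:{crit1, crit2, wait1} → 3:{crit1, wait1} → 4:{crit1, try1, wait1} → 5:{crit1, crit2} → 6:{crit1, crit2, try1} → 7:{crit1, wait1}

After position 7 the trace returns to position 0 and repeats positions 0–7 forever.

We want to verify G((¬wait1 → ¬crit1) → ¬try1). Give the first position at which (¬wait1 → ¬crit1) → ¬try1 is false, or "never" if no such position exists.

4

Check (¬wait1 → ¬crit1) → ¬try1 at each position in order: 0 ✓, 1 ✓, 2 ✓, 3 ✓.
At position 4 the labels are {crit1, try1, wait1}, so (¬wait1 → ¬crit1) → ¬try1 is false there. This is the first violation.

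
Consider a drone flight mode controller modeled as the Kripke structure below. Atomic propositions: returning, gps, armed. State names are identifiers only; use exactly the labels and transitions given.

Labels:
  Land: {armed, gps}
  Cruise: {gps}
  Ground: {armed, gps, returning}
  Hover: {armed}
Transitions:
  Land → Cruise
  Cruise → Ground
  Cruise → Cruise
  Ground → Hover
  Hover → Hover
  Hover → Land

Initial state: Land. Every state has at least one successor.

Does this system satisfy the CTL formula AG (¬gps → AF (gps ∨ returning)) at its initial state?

States satisfying ¬gps → AF (gps ∨ returning): {Land, Cruise, Ground}.
States satisfying AG (¬gps → AF (gps ∨ returning)): ∅.
Hover is reachable from Land and violates ¬gps → AF (gps ∨ returning), so AG fails at Land.
Land ∉ Sat(AG (¬gps → AF (gps ∨ returning))).

No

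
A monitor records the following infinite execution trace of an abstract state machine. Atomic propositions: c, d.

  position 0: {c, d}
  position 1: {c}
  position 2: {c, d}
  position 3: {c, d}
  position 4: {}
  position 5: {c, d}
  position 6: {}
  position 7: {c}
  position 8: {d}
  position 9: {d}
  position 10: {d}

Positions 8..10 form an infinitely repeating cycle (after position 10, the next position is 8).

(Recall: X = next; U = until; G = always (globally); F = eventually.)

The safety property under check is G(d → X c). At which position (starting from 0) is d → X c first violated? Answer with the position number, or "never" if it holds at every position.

Check d → X c at each position in order: 0 ✓, 1 ✓, 2 ✓.
At position 3 the labels are {c, d} and the next position 4 has {}, so d → X c is false there. This is the first violation.

3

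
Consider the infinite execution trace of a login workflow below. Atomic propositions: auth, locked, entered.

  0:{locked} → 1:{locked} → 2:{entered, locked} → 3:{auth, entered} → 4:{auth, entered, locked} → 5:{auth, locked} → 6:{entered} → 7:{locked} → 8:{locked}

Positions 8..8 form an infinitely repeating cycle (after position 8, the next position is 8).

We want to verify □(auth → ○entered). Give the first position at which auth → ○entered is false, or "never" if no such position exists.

Check auth → ○entered at each position in order: 0 ✓, 1 ✓, 2 ✓, 3 ✓.
At position 4 the labels are {auth, entered, locked} and the next position 5 has {auth, locked}, so auth → ○entered is false there. This is the first violation.

4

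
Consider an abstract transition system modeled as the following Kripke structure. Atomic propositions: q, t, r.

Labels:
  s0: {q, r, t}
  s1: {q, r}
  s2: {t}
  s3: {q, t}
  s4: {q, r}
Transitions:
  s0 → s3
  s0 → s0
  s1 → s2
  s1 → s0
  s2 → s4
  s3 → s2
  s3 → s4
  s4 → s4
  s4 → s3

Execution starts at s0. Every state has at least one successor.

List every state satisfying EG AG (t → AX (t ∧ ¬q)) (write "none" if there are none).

none

States satisfying AG (t → AX (t ∧ ¬q)): ∅.
States satisfying EG AG (t → AX (t ∧ ¬q)): ∅.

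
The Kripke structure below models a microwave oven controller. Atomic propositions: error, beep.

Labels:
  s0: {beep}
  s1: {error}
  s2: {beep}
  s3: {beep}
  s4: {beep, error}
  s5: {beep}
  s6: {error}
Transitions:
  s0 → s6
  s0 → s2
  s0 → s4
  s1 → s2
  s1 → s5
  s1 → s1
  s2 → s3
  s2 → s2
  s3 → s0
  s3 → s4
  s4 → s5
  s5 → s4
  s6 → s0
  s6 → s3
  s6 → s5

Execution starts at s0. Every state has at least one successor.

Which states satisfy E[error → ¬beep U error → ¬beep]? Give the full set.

States satisfying error → ¬beep: {s0, s1, s2, s3, s5, s6}.
States satisfying E[error → ¬beep U error → ¬beep]: {s0, s1, s2, s3, s5, s6}.

{s0, s1, s2, s3, s5, s6}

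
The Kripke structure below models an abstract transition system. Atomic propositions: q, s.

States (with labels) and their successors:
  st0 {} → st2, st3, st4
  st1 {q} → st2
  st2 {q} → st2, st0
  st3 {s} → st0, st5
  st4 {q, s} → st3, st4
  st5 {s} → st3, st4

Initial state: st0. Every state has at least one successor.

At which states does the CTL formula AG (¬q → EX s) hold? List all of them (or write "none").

States satisfying ¬q → EX s: {st0, st1, st2, st3, st4, st5}.
States satisfying AG (¬q → EX s): {st0, st1, st2, st3, st4, st5}.

{st0, st1, st2, st3, st4, st5}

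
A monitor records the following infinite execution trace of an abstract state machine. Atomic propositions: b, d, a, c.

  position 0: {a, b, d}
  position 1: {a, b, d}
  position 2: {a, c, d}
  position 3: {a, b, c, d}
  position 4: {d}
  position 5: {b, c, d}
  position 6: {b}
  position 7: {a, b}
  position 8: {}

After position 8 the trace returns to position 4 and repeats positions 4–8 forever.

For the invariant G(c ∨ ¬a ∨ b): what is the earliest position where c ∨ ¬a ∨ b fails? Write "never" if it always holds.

c ∨ ¬a ∨ b holds at every position 0..8, and those are all the positions the trace ever visits, so the invariant G(c ∨ ¬a ∨ b) is never violated.

never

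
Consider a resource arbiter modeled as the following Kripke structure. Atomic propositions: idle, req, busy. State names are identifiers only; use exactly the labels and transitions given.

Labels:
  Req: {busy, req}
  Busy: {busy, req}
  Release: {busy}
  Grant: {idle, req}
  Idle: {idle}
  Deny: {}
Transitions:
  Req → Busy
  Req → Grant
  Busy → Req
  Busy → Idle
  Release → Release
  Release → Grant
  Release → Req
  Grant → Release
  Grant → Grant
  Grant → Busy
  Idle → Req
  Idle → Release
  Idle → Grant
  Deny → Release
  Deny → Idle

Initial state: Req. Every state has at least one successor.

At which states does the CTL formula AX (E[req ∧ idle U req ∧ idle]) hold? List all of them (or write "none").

States satisfying E[req ∧ idle U req ∧ idle]: {Grant}.
States satisfying AX (E[req ∧ idle U req ∧ idle]): ∅.

none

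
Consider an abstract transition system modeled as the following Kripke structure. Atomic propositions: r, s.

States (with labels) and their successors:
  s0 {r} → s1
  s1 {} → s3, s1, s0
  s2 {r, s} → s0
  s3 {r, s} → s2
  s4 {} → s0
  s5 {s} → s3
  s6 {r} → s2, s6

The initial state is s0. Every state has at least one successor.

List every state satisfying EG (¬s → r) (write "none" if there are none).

States satisfying ¬s → r: {s0, s2, s3, s5, s6}.
States satisfying EG (¬s → r): {s6}.

{s6}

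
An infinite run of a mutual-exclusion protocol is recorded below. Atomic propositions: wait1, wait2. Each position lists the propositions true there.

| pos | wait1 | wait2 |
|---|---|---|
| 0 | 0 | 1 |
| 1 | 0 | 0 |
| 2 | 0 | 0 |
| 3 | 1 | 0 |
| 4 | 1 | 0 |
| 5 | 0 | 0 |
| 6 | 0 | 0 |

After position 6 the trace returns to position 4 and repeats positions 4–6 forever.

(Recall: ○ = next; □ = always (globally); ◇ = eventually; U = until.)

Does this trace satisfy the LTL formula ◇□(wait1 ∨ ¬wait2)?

□(wait1 ∨ ¬wait2) holds at position 1, which is reachable from 0, so ◇□(wait1 ∨ ¬wait2) holds.

Holds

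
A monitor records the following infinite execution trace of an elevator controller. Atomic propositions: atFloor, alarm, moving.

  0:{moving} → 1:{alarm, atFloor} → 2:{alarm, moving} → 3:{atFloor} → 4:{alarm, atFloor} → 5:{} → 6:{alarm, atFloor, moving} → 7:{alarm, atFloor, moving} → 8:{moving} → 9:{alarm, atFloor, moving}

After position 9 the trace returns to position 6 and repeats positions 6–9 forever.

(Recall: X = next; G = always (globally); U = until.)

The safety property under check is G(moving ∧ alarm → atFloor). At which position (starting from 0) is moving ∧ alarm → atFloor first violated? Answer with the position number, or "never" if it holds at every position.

Check moving ∧ alarm → atFloor at each position in order: 0 ✓, 1 ✓.
At position 2 the labels are {alarm, moving}, so moving ∧ alarm → atFloor is false there. This is the first violation.

2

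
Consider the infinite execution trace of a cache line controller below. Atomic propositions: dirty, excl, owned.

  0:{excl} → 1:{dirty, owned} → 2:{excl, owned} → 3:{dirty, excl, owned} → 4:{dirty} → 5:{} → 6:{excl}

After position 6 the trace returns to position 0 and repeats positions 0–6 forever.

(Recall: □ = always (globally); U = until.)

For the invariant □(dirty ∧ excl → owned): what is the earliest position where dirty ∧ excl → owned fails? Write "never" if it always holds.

never

dirty ∧ excl → owned holds at every position 0..6, and those are all the positions the trace ever visits, so the invariant □(dirty ∧ excl → owned) is never violated.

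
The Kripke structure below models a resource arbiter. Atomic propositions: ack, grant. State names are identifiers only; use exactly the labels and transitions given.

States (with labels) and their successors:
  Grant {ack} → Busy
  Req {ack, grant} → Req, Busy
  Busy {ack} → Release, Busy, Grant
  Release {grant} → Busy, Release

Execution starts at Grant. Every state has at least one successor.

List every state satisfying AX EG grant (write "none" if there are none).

States satisfying EG grant: {Req, Release}.
States satisfying AX EG grant: ∅.

none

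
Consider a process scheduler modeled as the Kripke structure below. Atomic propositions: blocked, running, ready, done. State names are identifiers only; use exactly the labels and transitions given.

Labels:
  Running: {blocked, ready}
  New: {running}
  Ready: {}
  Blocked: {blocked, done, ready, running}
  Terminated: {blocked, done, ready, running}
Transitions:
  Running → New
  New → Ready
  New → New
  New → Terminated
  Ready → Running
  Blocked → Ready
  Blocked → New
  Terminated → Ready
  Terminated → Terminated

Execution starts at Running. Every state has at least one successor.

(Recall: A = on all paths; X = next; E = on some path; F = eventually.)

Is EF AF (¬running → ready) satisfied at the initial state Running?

Yes

States satisfying AF (¬running → ready): {Running, New, Ready, Blocked, Terminated}.
States satisfying EF AF (¬running → ready): {Running, New, Ready, Blocked, Terminated}.
Some path from Running reaches a state where AF (¬running → ready) holds.
Running ∈ Sat(EF AF (¬running → ready)).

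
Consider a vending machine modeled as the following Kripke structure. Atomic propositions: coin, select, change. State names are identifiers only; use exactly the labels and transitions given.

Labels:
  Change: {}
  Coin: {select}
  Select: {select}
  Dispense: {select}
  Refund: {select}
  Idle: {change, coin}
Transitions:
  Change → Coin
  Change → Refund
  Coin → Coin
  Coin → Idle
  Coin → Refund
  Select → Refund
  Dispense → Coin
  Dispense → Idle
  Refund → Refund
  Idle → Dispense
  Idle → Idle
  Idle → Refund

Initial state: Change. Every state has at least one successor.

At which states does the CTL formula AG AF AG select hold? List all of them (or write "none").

{Select, Refund}

States satisfying AF AG select: {Select, Refund}.
States satisfying AG AF AG select: {Select, Refund}.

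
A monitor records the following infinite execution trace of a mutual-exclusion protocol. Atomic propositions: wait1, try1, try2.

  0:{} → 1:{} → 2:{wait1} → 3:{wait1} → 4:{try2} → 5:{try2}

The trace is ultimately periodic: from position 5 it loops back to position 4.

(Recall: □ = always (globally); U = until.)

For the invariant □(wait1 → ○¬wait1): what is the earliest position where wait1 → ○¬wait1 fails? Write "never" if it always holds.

Check wait1 → ○¬wait1 at each position in order: 0 ✓, 1 ✓.
At position 2 the labels are {wait1} and the next position 3 has {wait1}, so wait1 → ○¬wait1 is false there. This is the first violation.

2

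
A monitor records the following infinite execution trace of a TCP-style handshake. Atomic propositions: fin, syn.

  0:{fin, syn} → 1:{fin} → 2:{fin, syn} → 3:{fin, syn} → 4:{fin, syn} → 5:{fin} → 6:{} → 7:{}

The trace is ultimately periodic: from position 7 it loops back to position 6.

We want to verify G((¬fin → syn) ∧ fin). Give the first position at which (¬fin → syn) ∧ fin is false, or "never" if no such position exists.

Check (¬fin → syn) ∧ fin at each position in order: 0 ✓, 1 ✓, 2 ✓, 3 ✓, 4 ✓, 5 ✓.
At position 6 the labels are {}, so (¬fin → syn) ∧ fin is false there. This is the first violation.

6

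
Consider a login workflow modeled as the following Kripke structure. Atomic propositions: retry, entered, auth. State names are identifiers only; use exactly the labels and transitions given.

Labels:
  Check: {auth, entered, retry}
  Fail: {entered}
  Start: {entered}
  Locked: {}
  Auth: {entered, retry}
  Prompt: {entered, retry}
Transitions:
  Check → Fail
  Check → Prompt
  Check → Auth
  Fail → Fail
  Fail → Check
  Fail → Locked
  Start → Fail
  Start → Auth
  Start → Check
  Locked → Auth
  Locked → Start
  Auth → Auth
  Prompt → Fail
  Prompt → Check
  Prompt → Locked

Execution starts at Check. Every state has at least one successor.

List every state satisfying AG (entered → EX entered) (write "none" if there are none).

{Check, Fail, Start, Locked, Auth, Prompt}

States satisfying entered → EX entered: {Check, Fail, Start, Locked, Auth, Prompt}.
States satisfying AG (entered → EX entered): {Check, Fail, Start, Locked, Auth, Prompt}.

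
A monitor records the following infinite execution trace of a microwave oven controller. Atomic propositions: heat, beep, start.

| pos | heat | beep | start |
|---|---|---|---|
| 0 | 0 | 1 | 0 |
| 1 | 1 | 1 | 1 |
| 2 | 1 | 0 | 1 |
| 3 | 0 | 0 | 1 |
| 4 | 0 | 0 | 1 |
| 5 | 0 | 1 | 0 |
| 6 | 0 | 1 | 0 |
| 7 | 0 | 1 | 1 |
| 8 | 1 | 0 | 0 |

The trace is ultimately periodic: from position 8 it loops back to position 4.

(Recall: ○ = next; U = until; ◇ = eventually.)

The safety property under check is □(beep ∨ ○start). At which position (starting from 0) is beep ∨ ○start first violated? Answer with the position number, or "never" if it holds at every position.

Check beep ∨ ○start at each position in order: 0 ✓, 1 ✓, 2 ✓, 3 ✓.
At position 4 the labels are {start} and the next position 5 has {beep}, so beep ∨ ○start is false there. This is the first violation.

4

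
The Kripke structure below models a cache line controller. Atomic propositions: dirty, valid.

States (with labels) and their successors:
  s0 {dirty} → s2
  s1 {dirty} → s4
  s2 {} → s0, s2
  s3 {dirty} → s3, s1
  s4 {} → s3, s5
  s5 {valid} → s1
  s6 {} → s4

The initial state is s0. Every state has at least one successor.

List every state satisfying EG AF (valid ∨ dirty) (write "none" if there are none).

States satisfying AF (valid ∨ dirty): {s0, s1, s3, s4, s5, s6}.
States satisfying EG AF (valid ∨ dirty): {s1, s3, s4, s5, s6}.

{s1, s3, s4, s5, s6}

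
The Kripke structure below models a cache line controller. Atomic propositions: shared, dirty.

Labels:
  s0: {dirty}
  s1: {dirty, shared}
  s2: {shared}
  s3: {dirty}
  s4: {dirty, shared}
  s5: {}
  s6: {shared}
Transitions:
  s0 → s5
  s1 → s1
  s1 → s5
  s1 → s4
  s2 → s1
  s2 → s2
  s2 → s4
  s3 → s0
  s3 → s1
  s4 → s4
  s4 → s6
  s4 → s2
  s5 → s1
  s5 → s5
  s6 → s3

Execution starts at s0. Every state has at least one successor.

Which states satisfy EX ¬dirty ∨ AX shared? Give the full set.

States satisfying ¬dirty: {s2, s5, s6}.
States satisfying EX ¬dirty: {s0, s1, s2, s4, s5}.
States satisfying shared: {s1, s2, s4, s6}.
States satisfying AX shared: {s2, s4}.
States satisfying EX ¬dirty ∨ AX shared: {s0, s1, s2, s4, s5}.

{s0, s1, s2, s4, s5}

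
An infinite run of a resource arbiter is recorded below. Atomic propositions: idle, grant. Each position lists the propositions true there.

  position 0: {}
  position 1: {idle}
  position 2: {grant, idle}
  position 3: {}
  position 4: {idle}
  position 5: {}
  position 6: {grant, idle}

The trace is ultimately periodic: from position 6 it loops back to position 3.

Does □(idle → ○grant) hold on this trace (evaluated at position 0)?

idle → ○grant must hold at every position from 0 onward. It fails at position 2, so □(idle → ○grant) is false.
Positions where idle holds: 1, 2, 4, 6.
Check ○grant at each: 1→ok, 2→fails, 4→fails, 6→fails.

Violated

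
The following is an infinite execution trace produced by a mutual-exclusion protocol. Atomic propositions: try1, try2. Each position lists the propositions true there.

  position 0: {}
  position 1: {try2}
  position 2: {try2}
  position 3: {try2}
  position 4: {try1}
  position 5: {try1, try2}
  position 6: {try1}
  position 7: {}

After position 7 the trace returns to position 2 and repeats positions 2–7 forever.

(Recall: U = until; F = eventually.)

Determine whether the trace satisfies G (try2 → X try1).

try2 → X try1 must hold at every position from 0 onward. It fails at position 1, so G (try2 → X try1) is false.
Positions where try2 holds: 1, 2, 3, 5.
Check X try1 at each: 1→fails, 2→fails, 3→ok, 5→ok.

Does not hold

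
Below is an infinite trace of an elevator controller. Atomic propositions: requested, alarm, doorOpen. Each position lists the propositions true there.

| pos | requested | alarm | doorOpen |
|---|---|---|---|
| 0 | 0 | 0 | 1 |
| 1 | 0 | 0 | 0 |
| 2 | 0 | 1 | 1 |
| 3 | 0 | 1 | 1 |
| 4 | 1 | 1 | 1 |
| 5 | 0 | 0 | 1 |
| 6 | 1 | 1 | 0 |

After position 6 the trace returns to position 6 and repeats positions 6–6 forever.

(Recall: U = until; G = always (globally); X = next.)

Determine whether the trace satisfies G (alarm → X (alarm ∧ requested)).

Violated

alarm → X (alarm ∧ requested) must hold at every position from 0 onward. It fails at position 2, so G (alarm → X (alarm ∧ requested)) is false.
Positions where alarm holds: 2, 3, 4, 6.
Check X (alarm ∧ requested) at each: 2→fails, 3→ok, 4→fails, 6→ok.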